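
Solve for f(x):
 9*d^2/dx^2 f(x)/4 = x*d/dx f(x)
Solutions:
 f(x) = C1 + C2*erfi(sqrt(2)*x/3)


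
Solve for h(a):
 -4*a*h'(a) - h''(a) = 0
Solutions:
 h(a) = C1 + C2*erf(sqrt(2)*a)


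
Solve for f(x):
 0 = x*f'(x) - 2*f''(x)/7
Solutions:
 f(x) = C1 + C2*erfi(sqrt(7)*x/2)


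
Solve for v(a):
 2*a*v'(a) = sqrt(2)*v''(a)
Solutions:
 v(a) = C1 + C2*erfi(2^(3/4)*a/2)


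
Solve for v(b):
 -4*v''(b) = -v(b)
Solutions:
 v(b) = C1*exp(-b/2) + C2*exp(b/2)


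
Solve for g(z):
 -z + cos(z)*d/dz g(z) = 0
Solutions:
 g(z) = C1 + Integral(z/cos(z), z)


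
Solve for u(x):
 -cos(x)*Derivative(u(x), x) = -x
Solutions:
 u(x) = C1 + Integral(x/cos(x), x)


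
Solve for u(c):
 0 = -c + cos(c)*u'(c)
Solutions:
 u(c) = C1 + Integral(c/cos(c), c)


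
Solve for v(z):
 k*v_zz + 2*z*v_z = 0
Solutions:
 v(z) = C1 + C2*sqrt(k)*erf(z*sqrt(1/k))


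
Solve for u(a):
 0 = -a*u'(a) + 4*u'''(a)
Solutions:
 u(a) = C1 + Integral(C2*airyai(2^(1/3)*a/2) + C3*airybi(2^(1/3)*a/2), a)


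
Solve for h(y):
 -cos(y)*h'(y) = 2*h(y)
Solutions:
 h(y) = C1*(sin(y) - 1)/(sin(y) + 1)


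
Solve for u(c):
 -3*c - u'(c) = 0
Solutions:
 u(c) = C1 - 3*c^2/2


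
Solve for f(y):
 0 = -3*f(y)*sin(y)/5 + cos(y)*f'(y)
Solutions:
 f(y) = C1/cos(y)^(3/5)


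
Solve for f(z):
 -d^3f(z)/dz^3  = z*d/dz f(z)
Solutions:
 f(z) = C1 + Integral(C2*airyai(-z) + C3*airybi(-z), z)


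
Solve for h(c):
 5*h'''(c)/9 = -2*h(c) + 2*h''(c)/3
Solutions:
 h(c) = C1*exp(c*(4/(15*sqrt(209) + 217)^(1/3) + 4 + (15*sqrt(209) + 217)^(1/3))/10)*sin(sqrt(3)*c*(-(15*sqrt(209) + 217)^(1/3) + 4/(15*sqrt(209) + 217)^(1/3))/10) + C2*exp(c*(4/(15*sqrt(209) + 217)^(1/3) + 4 + (15*sqrt(209) + 217)^(1/3))/10)*cos(sqrt(3)*c*(-(15*sqrt(209) + 217)^(1/3) + 4/(15*sqrt(209) + 217)^(1/3))/10) + C3*exp(c*(-(15*sqrt(209) + 217)^(1/3) - 4/(15*sqrt(209) + 217)^(1/3) + 2)/5)


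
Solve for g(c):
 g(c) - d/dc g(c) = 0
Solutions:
 g(c) = C1*exp(c)


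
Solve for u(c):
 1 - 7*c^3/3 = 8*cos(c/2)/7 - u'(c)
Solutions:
 u(c) = C1 + 7*c^4/12 - c + 16*sin(c/2)/7


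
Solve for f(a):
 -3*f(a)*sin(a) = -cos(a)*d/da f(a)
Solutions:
 f(a) = C1/cos(a)^3


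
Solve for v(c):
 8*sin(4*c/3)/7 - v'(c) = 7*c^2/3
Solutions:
 v(c) = C1 - 7*c^3/9 - 6*cos(4*c/3)/7


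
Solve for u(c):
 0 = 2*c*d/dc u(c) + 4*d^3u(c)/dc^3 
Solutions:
 u(c) = C1 + Integral(C2*airyai(-2^(2/3)*c/2) + C3*airybi(-2^(2/3)*c/2), c)


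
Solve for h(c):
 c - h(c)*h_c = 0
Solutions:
 h(c) = -sqrt(C1 + c^2)
 h(c) = sqrt(C1 + c^2)


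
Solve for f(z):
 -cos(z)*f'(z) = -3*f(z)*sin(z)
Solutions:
 f(z) = C1/cos(z)^3


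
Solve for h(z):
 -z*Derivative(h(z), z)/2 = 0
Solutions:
 h(z) = C1


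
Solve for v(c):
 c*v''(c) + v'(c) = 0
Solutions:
 v(c) = C1 + C2*log(c)


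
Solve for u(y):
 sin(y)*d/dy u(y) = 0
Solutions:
 u(y) = C1


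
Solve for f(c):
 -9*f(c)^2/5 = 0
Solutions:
 f(c) = 0


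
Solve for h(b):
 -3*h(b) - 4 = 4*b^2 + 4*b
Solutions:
 h(b) = -4*b^2/3 - 4*b/3 - 4/3


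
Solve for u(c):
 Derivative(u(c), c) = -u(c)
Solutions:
 u(c) = C1*exp(-c)


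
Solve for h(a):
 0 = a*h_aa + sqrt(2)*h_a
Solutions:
 h(a) = C1 + C2*a^(1 - sqrt(2))


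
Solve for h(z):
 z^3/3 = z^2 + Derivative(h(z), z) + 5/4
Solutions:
 h(z) = C1 + z^4/12 - z^3/3 - 5*z/4


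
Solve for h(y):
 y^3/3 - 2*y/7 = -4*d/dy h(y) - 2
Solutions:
 h(y) = C1 - y^4/48 + y^2/28 - y/2


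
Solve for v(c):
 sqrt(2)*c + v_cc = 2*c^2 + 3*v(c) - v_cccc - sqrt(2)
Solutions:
 v(c) = C1*exp(-sqrt(2)*c*sqrt(-1 + sqrt(13))/2) + C2*exp(sqrt(2)*c*sqrt(-1 + sqrt(13))/2) + C3*sin(sqrt(2)*c*sqrt(1 + sqrt(13))/2) + C4*cos(sqrt(2)*c*sqrt(1 + sqrt(13))/2) - 2*c^2/3 + sqrt(2)*c/3 - 4/9 + sqrt(2)/3


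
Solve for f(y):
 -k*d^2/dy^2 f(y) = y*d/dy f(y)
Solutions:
 f(y) = C1 + C2*sqrt(k)*erf(sqrt(2)*y*sqrt(1/k)/2)


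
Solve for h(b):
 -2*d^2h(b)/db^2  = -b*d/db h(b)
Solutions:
 h(b) = C1 + C2*erfi(b/2)


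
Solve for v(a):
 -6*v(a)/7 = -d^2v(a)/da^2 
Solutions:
 v(a) = C1*exp(-sqrt(42)*a/7) + C2*exp(sqrt(42)*a/7)


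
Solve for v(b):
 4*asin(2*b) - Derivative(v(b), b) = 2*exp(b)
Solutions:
 v(b) = C1 + 4*b*asin(2*b) + 2*sqrt(1 - 4*b^2) - 2*exp(b)


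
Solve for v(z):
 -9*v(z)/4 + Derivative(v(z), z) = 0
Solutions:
 v(z) = C1*exp(9*z/4)


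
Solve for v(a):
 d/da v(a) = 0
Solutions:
 v(a) = C1


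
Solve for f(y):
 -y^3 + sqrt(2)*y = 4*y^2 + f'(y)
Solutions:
 f(y) = C1 - y^4/4 - 4*y^3/3 + sqrt(2)*y^2/2


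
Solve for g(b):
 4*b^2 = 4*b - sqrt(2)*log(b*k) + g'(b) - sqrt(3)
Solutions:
 g(b) = C1 + 4*b^3/3 - 2*b^2 + sqrt(2)*b*log(b*k) + b*(-sqrt(2) + sqrt(3))


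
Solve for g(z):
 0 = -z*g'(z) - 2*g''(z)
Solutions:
 g(z) = C1 + C2*erf(z/2)


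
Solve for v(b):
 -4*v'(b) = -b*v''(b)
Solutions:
 v(b) = C1 + C2*b^5


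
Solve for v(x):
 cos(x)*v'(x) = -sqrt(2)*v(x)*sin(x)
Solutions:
 v(x) = C1*cos(x)^(sqrt(2))


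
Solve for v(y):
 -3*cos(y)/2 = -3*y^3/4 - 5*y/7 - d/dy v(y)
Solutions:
 v(y) = C1 - 3*y^4/16 - 5*y^2/14 + 3*sin(y)/2


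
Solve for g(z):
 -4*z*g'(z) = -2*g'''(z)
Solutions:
 g(z) = C1 + Integral(C2*airyai(2^(1/3)*z) + C3*airybi(2^(1/3)*z), z)


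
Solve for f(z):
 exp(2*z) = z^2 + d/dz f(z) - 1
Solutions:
 f(z) = C1 - z^3/3 + z + exp(2*z)/2


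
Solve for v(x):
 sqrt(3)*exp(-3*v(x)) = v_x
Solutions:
 v(x) = log(C1 + 3*sqrt(3)*x)/3
 v(x) = log((-3^(1/3) - 3^(5/6)*I)*(C1 + sqrt(3)*x)^(1/3)/2)
 v(x) = log((-3^(1/3) + 3^(5/6)*I)*(C1 + sqrt(3)*x)^(1/3)/2)


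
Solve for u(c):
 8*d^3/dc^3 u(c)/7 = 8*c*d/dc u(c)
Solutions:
 u(c) = C1 + Integral(C2*airyai(7^(1/3)*c) + C3*airybi(7^(1/3)*c), c)


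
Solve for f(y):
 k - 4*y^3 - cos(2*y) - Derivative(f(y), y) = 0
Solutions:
 f(y) = C1 + k*y - y^4 - sin(2*y)/2


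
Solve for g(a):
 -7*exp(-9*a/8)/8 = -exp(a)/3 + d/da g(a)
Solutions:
 g(a) = C1 + exp(a)/3 + 7*exp(-9*a/8)/9


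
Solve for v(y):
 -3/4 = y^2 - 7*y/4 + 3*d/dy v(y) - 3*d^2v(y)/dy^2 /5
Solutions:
 v(y) = C1 + C2*exp(5*y) - y^3/9 + 9*y^2/40 - 4*y/25


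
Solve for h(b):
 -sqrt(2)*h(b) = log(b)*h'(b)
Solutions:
 h(b) = C1*exp(-sqrt(2)*li(b))


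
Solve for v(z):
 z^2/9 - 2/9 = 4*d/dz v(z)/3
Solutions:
 v(z) = C1 + z^3/36 - z/6


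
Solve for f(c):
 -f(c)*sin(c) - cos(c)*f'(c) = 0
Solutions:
 f(c) = C1*cos(c)


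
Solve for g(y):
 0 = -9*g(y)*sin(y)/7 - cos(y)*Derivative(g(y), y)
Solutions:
 g(y) = C1*cos(y)^(9/7)


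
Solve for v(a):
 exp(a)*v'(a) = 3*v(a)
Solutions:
 v(a) = C1*exp(-3*exp(-a))


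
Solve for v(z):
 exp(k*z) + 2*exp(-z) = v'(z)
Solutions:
 v(z) = C1 - 2*exp(-z) + exp(k*z)/k


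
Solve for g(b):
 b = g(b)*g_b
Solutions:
 g(b) = -sqrt(C1 + b^2)
 g(b) = sqrt(C1 + b^2)


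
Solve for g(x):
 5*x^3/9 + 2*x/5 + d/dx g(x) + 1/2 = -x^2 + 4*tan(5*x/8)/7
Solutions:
 g(x) = C1 - 5*x^4/36 - x^3/3 - x^2/5 - x/2 - 32*log(cos(5*x/8))/35


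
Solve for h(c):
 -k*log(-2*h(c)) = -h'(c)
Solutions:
 Integral(1/(log(-_y) + log(2)), (_y, h(c))) = C1 + c*k


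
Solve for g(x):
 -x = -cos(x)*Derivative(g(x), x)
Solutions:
 g(x) = C1 + Integral(x/cos(x), x)


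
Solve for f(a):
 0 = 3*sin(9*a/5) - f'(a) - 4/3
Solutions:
 f(a) = C1 - 4*a/3 - 5*cos(9*a/5)/3


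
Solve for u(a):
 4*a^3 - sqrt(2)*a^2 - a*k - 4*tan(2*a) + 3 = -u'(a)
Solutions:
 u(a) = C1 - a^4 + sqrt(2)*a^3/3 + a^2*k/2 - 3*a - 2*log(cos(2*a))


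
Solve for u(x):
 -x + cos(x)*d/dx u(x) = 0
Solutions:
 u(x) = C1 + Integral(x/cos(x), x)


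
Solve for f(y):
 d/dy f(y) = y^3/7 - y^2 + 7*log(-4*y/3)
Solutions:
 f(y) = C1 + y^4/28 - y^3/3 + 7*y*log(-y) + 7*y*(-log(3) - 1 + 2*log(2))


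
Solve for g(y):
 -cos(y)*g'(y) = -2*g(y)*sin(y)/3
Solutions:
 g(y) = C1/cos(y)^(2/3)


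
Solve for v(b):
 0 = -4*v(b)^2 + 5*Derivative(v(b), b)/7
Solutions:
 v(b) = -5/(C1 + 28*b)


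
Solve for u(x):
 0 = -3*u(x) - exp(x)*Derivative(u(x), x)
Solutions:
 u(x) = C1*exp(3*exp(-x))


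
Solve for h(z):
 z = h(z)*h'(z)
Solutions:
 h(z) = -sqrt(C1 + z^2)
 h(z) = sqrt(C1 + z^2)


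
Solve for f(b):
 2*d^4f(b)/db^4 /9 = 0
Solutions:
 f(b) = C1 + C2*b + C3*b^2 + C4*b^3


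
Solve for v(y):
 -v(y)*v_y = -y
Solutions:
 v(y) = -sqrt(C1 + y^2)
 v(y) = sqrt(C1 + y^2)


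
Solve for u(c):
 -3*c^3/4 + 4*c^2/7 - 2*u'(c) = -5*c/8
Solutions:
 u(c) = C1 - 3*c^4/32 + 2*c^3/21 + 5*c^2/32


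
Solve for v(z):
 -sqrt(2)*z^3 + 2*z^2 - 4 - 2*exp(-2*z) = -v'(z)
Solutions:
 v(z) = C1 + sqrt(2)*z^4/4 - 2*z^3/3 + 4*z - exp(-2*z)


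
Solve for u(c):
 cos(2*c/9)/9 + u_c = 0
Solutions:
 u(c) = C1 - sin(2*c/9)/2


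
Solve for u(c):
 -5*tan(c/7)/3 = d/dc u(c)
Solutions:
 u(c) = C1 + 35*log(cos(c/7))/3


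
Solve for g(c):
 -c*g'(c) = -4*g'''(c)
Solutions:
 g(c) = C1 + Integral(C2*airyai(2^(1/3)*c/2) + C3*airybi(2^(1/3)*c/2), c)


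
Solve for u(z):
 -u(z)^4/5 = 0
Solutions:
 u(z) = 0


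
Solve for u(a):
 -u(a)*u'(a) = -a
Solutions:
 u(a) = -sqrt(C1 + a^2)
 u(a) = sqrt(C1 + a^2)


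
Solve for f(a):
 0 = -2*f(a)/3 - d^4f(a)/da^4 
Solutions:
 f(a) = (C1*sin(6^(3/4)*a/6) + C2*cos(6^(3/4)*a/6))*exp(-6^(3/4)*a/6) + (C3*sin(6^(3/4)*a/6) + C4*cos(6^(3/4)*a/6))*exp(6^(3/4)*a/6)


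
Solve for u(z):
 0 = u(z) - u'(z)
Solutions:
 u(z) = C1*exp(z)


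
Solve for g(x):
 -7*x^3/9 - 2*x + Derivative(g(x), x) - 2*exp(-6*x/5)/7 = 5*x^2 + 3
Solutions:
 g(x) = C1 + 7*x^4/36 + 5*x^3/3 + x^2 + 3*x - 5*exp(-6*x/5)/21


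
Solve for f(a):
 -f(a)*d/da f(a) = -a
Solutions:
 f(a) = -sqrt(C1 + a^2)
 f(a) = sqrt(C1 + a^2)


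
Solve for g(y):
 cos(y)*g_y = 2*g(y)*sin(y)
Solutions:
 g(y) = C1/cos(y)^2


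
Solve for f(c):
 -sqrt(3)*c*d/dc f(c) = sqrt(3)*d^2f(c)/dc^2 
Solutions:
 f(c) = C1 + C2*erf(sqrt(2)*c/2)


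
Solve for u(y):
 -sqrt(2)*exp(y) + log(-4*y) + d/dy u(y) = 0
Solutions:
 u(y) = C1 - y*log(-y) + y*(1 - 2*log(2)) + sqrt(2)*exp(y)


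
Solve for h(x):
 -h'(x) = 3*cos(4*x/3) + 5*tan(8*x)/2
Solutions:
 h(x) = C1 + 5*log(cos(8*x))/16 - 9*sin(4*x/3)/4


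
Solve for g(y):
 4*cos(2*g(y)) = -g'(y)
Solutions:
 g(y) = -asin((C1 + exp(16*y))/(C1 - exp(16*y)))/2 + pi/2
 g(y) = asin((C1 + exp(16*y))/(C1 - exp(16*y)))/2


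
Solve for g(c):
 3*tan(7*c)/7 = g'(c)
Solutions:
 g(c) = C1 - 3*log(cos(7*c))/49


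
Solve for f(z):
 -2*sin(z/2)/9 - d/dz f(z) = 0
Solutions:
 f(z) = C1 + 4*cos(z/2)/9


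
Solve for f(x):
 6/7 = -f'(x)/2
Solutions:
 f(x) = C1 - 12*x/7


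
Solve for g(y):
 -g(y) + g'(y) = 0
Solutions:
 g(y) = C1*exp(y)


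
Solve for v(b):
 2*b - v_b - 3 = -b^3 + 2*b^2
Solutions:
 v(b) = C1 + b^4/4 - 2*b^3/3 + b^2 - 3*b


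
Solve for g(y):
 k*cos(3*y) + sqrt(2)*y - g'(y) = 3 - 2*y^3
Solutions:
 g(y) = C1 + k*sin(3*y)/3 + y^4/2 + sqrt(2)*y^2/2 - 3*y


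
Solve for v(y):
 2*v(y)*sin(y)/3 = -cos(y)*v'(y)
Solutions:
 v(y) = C1*cos(y)^(2/3)


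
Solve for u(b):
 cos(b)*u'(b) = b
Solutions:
 u(b) = C1 + Integral(b/cos(b), b)


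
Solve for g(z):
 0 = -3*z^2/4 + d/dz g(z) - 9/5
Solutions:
 g(z) = C1 + z^3/4 + 9*z/5


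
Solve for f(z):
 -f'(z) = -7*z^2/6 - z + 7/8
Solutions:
 f(z) = C1 + 7*z^3/18 + z^2/2 - 7*z/8


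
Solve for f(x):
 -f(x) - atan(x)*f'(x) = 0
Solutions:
 f(x) = C1*exp(-Integral(1/atan(x), x))


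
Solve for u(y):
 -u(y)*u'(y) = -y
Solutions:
 u(y) = -sqrt(C1 + y^2)
 u(y) = sqrt(C1 + y^2)


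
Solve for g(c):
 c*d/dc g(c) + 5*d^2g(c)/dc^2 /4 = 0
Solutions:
 g(c) = C1 + C2*erf(sqrt(10)*c/5)


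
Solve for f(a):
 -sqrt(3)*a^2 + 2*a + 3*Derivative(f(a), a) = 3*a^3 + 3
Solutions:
 f(a) = C1 + a^4/4 + sqrt(3)*a^3/9 - a^2/3 + a


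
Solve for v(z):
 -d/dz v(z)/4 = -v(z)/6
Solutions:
 v(z) = C1*exp(2*z/3)


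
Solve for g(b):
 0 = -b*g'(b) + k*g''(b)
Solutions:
 g(b) = C1 + C2*erf(sqrt(2)*b*sqrt(-1/k)/2)/sqrt(-1/k)


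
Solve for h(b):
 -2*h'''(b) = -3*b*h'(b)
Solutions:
 h(b) = C1 + Integral(C2*airyai(2^(2/3)*3^(1/3)*b/2) + C3*airybi(2^(2/3)*3^(1/3)*b/2), b)


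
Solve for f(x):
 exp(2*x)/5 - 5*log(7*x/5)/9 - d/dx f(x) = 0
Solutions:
 f(x) = C1 - 5*x*log(x)/9 + 5*x*(-log(7) + 1 + log(5))/9 + exp(2*x)/10


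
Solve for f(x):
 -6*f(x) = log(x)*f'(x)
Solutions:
 f(x) = C1*exp(-6*li(x))


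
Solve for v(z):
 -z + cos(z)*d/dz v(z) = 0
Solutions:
 v(z) = C1 + Integral(z/cos(z), z)


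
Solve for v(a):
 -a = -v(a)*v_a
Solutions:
 v(a) = -sqrt(C1 + a^2)
 v(a) = sqrt(C1 + a^2)


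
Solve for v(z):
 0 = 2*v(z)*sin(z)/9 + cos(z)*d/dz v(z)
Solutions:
 v(z) = C1*cos(z)^(2/9)


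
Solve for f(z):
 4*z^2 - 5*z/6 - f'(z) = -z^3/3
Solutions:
 f(z) = C1 + z^4/12 + 4*z^3/3 - 5*z^2/12


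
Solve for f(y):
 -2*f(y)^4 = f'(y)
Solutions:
 f(y) = (-3^(2/3) - 3*3^(1/6)*I)*(1/(C1 + 2*y))^(1/3)/6
 f(y) = (-3^(2/3) + 3*3^(1/6)*I)*(1/(C1 + 2*y))^(1/3)/6
 f(y) = (1/(C1 + 6*y))^(1/3)


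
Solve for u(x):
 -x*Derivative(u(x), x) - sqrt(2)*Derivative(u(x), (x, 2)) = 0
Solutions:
 u(x) = C1 + C2*erf(2^(1/4)*x/2)


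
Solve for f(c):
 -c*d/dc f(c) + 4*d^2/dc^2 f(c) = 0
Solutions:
 f(c) = C1 + C2*erfi(sqrt(2)*c/4)


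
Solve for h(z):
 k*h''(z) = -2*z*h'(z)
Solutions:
 h(z) = C1 + C2*sqrt(k)*erf(z*sqrt(1/k))


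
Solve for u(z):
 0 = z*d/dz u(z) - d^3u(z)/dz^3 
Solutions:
 u(z) = C1 + Integral(C2*airyai(z) + C3*airybi(z), z)


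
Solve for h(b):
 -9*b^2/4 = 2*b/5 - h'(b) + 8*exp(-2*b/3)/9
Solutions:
 h(b) = C1 + 3*b^3/4 + b^2/5 - 4*exp(-2*b/3)/3


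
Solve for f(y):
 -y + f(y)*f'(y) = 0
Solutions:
 f(y) = -sqrt(C1 + y^2)
 f(y) = sqrt(C1 + y^2)


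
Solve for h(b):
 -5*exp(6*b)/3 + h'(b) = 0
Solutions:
 h(b) = C1 + 5*exp(6*b)/18


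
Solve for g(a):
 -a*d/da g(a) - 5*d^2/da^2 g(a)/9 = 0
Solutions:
 g(a) = C1 + C2*erf(3*sqrt(10)*a/10)


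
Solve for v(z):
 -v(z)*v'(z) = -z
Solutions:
 v(z) = -sqrt(C1 + z^2)
 v(z) = sqrt(C1 + z^2)


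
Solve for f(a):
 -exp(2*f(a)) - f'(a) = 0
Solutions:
 f(a) = log(-sqrt(-1/(C1 - a))) - log(2)/2
 f(a) = log(-1/(C1 - a))/2 - log(2)/2


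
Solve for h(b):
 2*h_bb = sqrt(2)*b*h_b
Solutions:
 h(b) = C1 + C2*erfi(2^(1/4)*b/2)


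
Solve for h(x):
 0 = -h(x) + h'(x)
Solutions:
 h(x) = C1*exp(x)


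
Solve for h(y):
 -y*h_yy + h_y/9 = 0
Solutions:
 h(y) = C1 + C2*y^(10/9)


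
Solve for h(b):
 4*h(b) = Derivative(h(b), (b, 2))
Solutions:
 h(b) = C1*exp(-2*b) + C2*exp(2*b)


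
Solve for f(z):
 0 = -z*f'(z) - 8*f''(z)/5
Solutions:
 f(z) = C1 + C2*erf(sqrt(5)*z/4)


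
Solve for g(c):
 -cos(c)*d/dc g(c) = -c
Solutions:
 g(c) = C1 + Integral(c/cos(c), c)


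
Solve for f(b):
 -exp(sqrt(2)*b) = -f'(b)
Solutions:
 f(b) = C1 + sqrt(2)*exp(sqrt(2)*b)/2


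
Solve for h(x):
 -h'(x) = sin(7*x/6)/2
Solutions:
 h(x) = C1 + 3*cos(7*x/6)/7


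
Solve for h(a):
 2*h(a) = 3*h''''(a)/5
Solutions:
 h(a) = C1*exp(-10^(1/4)*3^(3/4)*a/3) + C2*exp(10^(1/4)*3^(3/4)*a/3) + C3*sin(10^(1/4)*3^(3/4)*a/3) + C4*cos(10^(1/4)*3^(3/4)*a/3)


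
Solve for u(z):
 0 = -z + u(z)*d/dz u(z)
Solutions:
 u(z) = -sqrt(C1 + z^2)
 u(z) = sqrt(C1 + z^2)


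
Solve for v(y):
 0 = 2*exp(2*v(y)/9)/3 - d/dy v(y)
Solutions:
 v(y) = 9*log(-sqrt(-1/(C1 + 2*y))) - 9*log(2) + 9*log(6)/2 + 9*log(3)
 v(y) = 9*log(-1/(C1 + 2*y))/2 - 9*log(2) + 9*log(6)/2 + 9*log(3)


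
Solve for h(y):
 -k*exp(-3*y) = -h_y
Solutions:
 h(y) = C1 - k*exp(-3*y)/3


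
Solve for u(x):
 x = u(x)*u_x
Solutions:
 u(x) = -sqrt(C1 + x^2)
 u(x) = sqrt(C1 + x^2)


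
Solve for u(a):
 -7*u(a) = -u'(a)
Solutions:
 u(a) = C1*exp(7*a)


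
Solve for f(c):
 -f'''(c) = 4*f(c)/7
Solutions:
 f(c) = C3*exp(-14^(2/3)*c/7) + (C1*sin(14^(2/3)*sqrt(3)*c/14) + C2*cos(14^(2/3)*sqrt(3)*c/14))*exp(14^(2/3)*c/14)


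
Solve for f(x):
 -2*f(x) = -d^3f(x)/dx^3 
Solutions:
 f(x) = C3*exp(2^(1/3)*x) + (C1*sin(2^(1/3)*sqrt(3)*x/2) + C2*cos(2^(1/3)*sqrt(3)*x/2))*exp(-2^(1/3)*x/2)


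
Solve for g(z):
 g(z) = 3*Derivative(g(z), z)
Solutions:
 g(z) = C1*exp(z/3)


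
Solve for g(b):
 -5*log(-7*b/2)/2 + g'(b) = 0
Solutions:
 g(b) = C1 + 5*b*log(-b)/2 + 5*b*(-1 - log(2) + log(7))/2


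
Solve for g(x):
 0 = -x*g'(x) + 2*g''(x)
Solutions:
 g(x) = C1 + C2*erfi(x/2)


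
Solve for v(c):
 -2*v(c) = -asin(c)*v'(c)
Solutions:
 v(c) = C1*exp(2*Integral(1/asin(c), c))


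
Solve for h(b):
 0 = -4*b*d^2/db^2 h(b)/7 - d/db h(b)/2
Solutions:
 h(b) = C1 + C2*b^(1/8)


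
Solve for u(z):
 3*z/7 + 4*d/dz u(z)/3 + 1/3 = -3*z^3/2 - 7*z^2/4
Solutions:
 u(z) = C1 - 9*z^4/32 - 7*z^3/16 - 9*z^2/56 - z/4


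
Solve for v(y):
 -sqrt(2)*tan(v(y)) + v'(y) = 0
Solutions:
 v(y) = pi - asin(C1*exp(sqrt(2)*y))
 v(y) = asin(C1*exp(sqrt(2)*y))


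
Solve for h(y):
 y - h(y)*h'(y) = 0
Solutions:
 h(y) = -sqrt(C1 + y^2)
 h(y) = sqrt(C1 + y^2)


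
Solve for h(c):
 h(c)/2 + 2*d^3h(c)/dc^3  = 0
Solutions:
 h(c) = C3*exp(-2^(1/3)*c/2) + (C1*sin(2^(1/3)*sqrt(3)*c/4) + C2*cos(2^(1/3)*sqrt(3)*c/4))*exp(2^(1/3)*c/4)


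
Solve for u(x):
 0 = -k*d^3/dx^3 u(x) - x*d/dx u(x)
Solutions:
 u(x) = C1 + Integral(C2*airyai(x*(-1/k)^(1/3)) + C3*airybi(x*(-1/k)^(1/3)), x)


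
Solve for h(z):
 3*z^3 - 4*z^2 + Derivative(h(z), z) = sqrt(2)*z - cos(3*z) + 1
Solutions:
 h(z) = C1 - 3*z^4/4 + 4*z^3/3 + sqrt(2)*z^2/2 + z - sin(3*z)/3


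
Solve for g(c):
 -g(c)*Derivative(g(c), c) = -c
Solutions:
 g(c) = -sqrt(C1 + c^2)
 g(c) = sqrt(C1 + c^2)


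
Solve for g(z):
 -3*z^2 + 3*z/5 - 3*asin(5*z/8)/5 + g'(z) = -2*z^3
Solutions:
 g(z) = C1 - z^4/2 + z^3 - 3*z^2/10 + 3*z*asin(5*z/8)/5 + 3*sqrt(64 - 25*z^2)/25


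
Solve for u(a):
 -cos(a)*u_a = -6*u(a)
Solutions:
 u(a) = C1*(sin(a)^3 + 3*sin(a)^2 + 3*sin(a) + 1)/(sin(a)^3 - 3*sin(a)^2 + 3*sin(a) - 1)


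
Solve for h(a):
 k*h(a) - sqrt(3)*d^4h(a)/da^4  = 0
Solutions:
 h(a) = C1*exp(-3^(7/8)*a*k^(1/4)/3) + C2*exp(3^(7/8)*a*k^(1/4)/3) + C3*exp(-3^(7/8)*I*a*k^(1/4)/3) + C4*exp(3^(7/8)*I*a*k^(1/4)/3)


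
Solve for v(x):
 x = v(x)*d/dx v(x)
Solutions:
 v(x) = -sqrt(C1 + x^2)
 v(x) = sqrt(C1 + x^2)


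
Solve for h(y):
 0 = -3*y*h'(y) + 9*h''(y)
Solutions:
 h(y) = C1 + C2*erfi(sqrt(6)*y/6)


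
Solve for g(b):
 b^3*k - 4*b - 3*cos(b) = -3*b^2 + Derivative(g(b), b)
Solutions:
 g(b) = C1 + b^4*k/4 + b^3 - 2*b^2 - 3*sin(b)


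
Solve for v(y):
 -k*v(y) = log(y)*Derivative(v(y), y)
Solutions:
 v(y) = C1*exp(-k*li(y))


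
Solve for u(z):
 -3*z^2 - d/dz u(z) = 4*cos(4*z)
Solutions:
 u(z) = C1 - z^3 - sin(4*z)


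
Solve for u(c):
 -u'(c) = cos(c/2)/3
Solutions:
 u(c) = C1 - 2*sin(c/2)/3


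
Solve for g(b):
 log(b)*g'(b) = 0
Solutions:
 g(b) = C1


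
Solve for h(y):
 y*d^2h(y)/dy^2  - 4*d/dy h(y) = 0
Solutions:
 h(y) = C1 + C2*y^5


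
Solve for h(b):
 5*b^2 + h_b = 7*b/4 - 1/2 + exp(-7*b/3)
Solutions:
 h(b) = C1 - 5*b^3/3 + 7*b^2/8 - b/2 - 3*exp(-7*b/3)/7


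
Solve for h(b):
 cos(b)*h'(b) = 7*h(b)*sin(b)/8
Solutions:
 h(b) = C1/cos(b)^(7/8)


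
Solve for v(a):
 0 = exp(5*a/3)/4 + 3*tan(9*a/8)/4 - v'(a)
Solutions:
 v(a) = C1 + 3*exp(5*a/3)/20 - 2*log(cos(9*a/8))/3


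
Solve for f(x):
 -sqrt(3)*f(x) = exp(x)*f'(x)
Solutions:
 f(x) = C1*exp(sqrt(3)*exp(-x))


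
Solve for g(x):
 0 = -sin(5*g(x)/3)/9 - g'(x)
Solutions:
 x/9 + 3*log(cos(5*g(x)/3) - 1)/10 - 3*log(cos(5*g(x)/3) + 1)/10 = C1


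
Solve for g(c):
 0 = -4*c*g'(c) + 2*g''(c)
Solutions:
 g(c) = C1 + C2*erfi(c)


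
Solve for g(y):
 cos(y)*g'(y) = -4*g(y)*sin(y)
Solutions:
 g(y) = C1*cos(y)^4


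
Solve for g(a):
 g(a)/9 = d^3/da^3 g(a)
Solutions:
 g(a) = C3*exp(3^(1/3)*a/3) + (C1*sin(3^(5/6)*a/6) + C2*cos(3^(5/6)*a/6))*exp(-3^(1/3)*a/6)


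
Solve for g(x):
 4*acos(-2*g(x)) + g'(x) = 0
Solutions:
 Integral(1/acos(-2*_y), (_y, g(x))) = C1 - 4*x


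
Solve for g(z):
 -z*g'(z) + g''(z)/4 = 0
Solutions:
 g(z) = C1 + C2*erfi(sqrt(2)*z)


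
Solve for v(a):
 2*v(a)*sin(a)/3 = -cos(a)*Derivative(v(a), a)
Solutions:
 v(a) = C1*cos(a)^(2/3)


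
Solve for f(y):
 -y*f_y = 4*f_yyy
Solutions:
 f(y) = C1 + Integral(C2*airyai(-2^(1/3)*y/2) + C3*airybi(-2^(1/3)*y/2), y)


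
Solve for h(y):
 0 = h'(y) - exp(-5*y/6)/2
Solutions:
 h(y) = C1 - 3*exp(-5*y/6)/5


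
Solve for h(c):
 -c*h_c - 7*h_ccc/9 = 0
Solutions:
 h(c) = C1 + Integral(C2*airyai(-21^(2/3)*c/7) + C3*airybi(-21^(2/3)*c/7), c)


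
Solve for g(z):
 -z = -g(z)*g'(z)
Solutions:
 g(z) = -sqrt(C1 + z^2)
 g(z) = sqrt(C1 + z^2)


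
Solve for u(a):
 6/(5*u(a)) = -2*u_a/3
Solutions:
 u(a) = -sqrt(C1 - 90*a)/5
 u(a) = sqrt(C1 - 90*a)/5


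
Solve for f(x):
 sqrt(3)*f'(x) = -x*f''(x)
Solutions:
 f(x) = C1 + C2*x^(1 - sqrt(3))


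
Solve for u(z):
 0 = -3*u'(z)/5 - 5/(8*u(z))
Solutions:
 u(z) = -sqrt(C1 - 75*z)/6
 u(z) = sqrt(C1 - 75*z)/6


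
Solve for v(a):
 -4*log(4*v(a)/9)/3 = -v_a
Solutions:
 -3*Integral(1/(log(_y) - 2*log(3) + 2*log(2)), (_y, v(a)))/4 = C1 - a


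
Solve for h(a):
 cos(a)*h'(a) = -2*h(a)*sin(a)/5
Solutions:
 h(a) = C1*cos(a)^(2/5)


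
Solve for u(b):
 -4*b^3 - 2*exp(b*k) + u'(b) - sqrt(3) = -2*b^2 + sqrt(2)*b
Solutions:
 u(b) = C1 + b^4 - 2*b^3/3 + sqrt(2)*b^2/2 + sqrt(3)*b + 2*exp(b*k)/k


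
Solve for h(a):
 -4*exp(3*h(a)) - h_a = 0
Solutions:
 h(a) = log((-3^(2/3) - 3*3^(1/6)*I)*(1/(C1 + 4*a))^(1/3)/6)
 h(a) = log((-3^(2/3) + 3*3^(1/6)*I)*(1/(C1 + 4*a))^(1/3)/6)
 h(a) = log(1/(C1 + 12*a))/3


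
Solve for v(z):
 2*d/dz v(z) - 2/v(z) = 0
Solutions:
 v(z) = -sqrt(C1 + 2*z)
 v(z) = sqrt(C1 + 2*z)


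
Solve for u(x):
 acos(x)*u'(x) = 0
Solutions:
 u(x) = C1


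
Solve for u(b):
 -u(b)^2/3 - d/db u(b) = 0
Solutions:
 u(b) = 3/(C1 + b)


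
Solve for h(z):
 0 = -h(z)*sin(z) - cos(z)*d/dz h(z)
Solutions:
 h(z) = C1*cos(z)


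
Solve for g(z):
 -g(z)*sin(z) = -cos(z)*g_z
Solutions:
 g(z) = C1/cos(z)


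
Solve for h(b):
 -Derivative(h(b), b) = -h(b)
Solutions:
 h(b) = C1*exp(b)


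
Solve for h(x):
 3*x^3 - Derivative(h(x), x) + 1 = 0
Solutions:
 h(x) = C1 + 3*x^4/4 + x


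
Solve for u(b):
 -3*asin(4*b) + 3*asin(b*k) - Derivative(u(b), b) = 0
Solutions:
 u(b) = C1 - 3*b*asin(4*b) - 3*sqrt(1 - 16*b^2)/4 + 3*Piecewise((b*asin(b*k) + sqrt(-b^2*k^2 + 1)/k, Ne(k, 0)), (0, True))


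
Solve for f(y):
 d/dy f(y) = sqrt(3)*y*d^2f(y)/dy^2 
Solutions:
 f(y) = C1 + C2*y^(sqrt(3)/3 + 1)


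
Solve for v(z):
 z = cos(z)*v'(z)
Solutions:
 v(z) = C1 + Integral(z/cos(z), z)


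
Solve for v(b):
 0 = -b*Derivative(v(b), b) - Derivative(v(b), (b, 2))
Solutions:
 v(b) = C1 + C2*erf(sqrt(2)*b/2)


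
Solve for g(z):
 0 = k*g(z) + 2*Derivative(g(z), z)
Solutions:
 g(z) = C1*exp(-k*z/2)


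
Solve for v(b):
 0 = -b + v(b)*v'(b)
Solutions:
 v(b) = -sqrt(C1 + b^2)
 v(b) = sqrt(C1 + b^2)


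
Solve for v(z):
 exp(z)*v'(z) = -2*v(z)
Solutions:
 v(z) = C1*exp(2*exp(-z))


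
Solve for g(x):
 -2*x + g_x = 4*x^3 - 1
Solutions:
 g(x) = C1 + x^4 + x^2 - x


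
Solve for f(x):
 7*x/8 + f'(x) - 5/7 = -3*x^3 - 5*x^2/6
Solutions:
 f(x) = C1 - 3*x^4/4 - 5*x^3/18 - 7*x^2/16 + 5*x/7


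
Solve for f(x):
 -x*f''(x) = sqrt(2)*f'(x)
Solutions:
 f(x) = C1 + C2*x^(1 - sqrt(2))


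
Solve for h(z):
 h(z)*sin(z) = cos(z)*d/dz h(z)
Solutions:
 h(z) = C1/cos(z)


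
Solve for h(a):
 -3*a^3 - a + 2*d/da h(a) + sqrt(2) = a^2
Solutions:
 h(a) = C1 + 3*a^4/8 + a^3/6 + a^2/4 - sqrt(2)*a/2


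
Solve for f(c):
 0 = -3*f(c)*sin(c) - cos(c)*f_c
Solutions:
 f(c) = C1*cos(c)^3


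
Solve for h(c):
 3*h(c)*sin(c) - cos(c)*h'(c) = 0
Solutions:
 h(c) = C1/cos(c)^3


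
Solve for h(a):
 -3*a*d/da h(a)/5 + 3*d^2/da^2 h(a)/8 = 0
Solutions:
 h(a) = C1 + C2*erfi(2*sqrt(5)*a/5)


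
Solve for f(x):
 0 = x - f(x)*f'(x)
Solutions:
 f(x) = -sqrt(C1 + x^2)
 f(x) = sqrt(C1 + x^2)


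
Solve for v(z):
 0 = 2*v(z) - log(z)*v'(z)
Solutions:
 v(z) = C1*exp(2*li(z))


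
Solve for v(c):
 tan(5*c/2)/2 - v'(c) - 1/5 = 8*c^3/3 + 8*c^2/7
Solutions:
 v(c) = C1 - 2*c^4/3 - 8*c^3/21 - c/5 - log(cos(5*c/2))/5


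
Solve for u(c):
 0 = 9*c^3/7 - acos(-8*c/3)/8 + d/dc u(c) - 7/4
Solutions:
 u(c) = C1 - 9*c^4/28 + c*acos(-8*c/3)/8 + 7*c/4 + sqrt(9 - 64*c^2)/64


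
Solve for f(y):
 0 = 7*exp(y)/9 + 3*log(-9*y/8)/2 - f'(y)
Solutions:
 f(y) = C1 + 3*y*log(-y)/2 + y*(-9*log(2)/2 - 3/2 + 3*log(3)) + 7*exp(y)/9


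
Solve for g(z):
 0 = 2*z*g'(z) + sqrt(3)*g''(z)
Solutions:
 g(z) = C1 + C2*erf(3^(3/4)*z/3)


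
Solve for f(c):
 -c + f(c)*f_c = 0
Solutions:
 f(c) = -sqrt(C1 + c^2)
 f(c) = sqrt(C1 + c^2)


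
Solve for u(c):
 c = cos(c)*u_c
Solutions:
 u(c) = C1 + Integral(c/cos(c), c)


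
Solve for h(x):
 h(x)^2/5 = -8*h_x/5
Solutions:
 h(x) = 8/(C1 + x)


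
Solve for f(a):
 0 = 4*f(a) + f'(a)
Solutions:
 f(a) = C1*exp(-4*a)


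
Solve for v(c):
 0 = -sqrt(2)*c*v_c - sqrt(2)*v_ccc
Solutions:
 v(c) = C1 + Integral(C2*airyai(-c) + C3*airybi(-c), c)


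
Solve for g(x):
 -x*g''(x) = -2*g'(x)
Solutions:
 g(x) = C1 + C2*x^3


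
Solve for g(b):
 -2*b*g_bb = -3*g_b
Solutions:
 g(b) = C1 + C2*b^(5/2)


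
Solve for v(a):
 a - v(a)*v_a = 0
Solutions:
 v(a) = -sqrt(C1 + a^2)
 v(a) = sqrt(C1 + a^2)


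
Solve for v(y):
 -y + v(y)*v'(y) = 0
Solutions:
 v(y) = -sqrt(C1 + y^2)
 v(y) = sqrt(C1 + y^2)


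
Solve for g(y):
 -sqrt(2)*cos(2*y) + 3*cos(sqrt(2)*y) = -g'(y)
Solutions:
 g(y) = C1 + sqrt(2)*sin(2*y)/2 - 3*sqrt(2)*sin(sqrt(2)*y)/2


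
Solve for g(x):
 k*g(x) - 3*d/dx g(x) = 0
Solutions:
 g(x) = C1*exp(k*x/3)


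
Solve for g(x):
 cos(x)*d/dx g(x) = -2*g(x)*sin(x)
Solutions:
 g(x) = C1*cos(x)^2


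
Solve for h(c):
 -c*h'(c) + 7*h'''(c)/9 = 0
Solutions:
 h(c) = C1 + Integral(C2*airyai(21^(2/3)*c/7) + C3*airybi(21^(2/3)*c/7), c)


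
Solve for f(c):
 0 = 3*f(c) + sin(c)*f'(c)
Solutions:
 f(c) = C1*(cos(c) + 1)^(3/2)/(cos(c) - 1)^(3/2)


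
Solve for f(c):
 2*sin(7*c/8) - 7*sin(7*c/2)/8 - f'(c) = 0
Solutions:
 f(c) = C1 - 16*cos(7*c/8)/7 + cos(7*c/2)/4


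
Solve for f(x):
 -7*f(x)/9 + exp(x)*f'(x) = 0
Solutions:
 f(x) = C1*exp(-7*exp(-x)/9)


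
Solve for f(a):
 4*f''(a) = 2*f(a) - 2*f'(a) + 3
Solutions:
 f(a) = C1*exp(-a) + C2*exp(a/2) - 3/2


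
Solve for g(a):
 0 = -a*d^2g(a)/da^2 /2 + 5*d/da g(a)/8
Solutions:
 g(a) = C1 + C2*a^(9/4)


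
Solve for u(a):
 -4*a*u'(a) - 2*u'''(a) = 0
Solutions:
 u(a) = C1 + Integral(C2*airyai(-2^(1/3)*a) + C3*airybi(-2^(1/3)*a), a)


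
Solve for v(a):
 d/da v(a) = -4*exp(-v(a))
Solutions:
 v(a) = log(C1 - 4*a)


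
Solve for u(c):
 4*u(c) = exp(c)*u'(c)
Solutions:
 u(c) = C1*exp(-4*exp(-c))


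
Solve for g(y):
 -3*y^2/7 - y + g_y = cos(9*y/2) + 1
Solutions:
 g(y) = C1 + y^3/7 + y^2/2 + y + 2*sin(9*y/2)/9


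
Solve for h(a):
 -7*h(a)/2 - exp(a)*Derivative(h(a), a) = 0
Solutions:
 h(a) = C1*exp(7*exp(-a)/2)


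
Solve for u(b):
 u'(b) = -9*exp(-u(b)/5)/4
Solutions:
 u(b) = 5*log(C1 - 9*b/20)


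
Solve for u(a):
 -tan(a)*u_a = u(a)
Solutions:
 u(a) = C1/sin(a)


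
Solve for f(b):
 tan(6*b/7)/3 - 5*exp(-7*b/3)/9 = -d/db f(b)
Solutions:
 f(b) = C1 - 7*log(tan(6*b/7)^2 + 1)/36 - 5*exp(-7*b/3)/21


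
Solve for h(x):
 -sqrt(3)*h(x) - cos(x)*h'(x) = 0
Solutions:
 h(x) = C1*(sin(x) - 1)^(sqrt(3)/2)/(sin(x) + 1)^(sqrt(3)/2)


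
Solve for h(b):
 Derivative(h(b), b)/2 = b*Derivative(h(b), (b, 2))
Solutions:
 h(b) = C1 + C2*b^(3/2)


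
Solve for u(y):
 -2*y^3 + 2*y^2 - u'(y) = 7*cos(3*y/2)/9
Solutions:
 u(y) = C1 - y^4/2 + 2*y^3/3 - 14*sin(3*y/2)/27


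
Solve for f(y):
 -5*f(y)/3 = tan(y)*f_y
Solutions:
 f(y) = C1/sin(y)^(5/3)


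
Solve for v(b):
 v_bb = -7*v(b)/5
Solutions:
 v(b) = C1*sin(sqrt(35)*b/5) + C2*cos(sqrt(35)*b/5)


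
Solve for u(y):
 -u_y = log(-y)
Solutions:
 u(y) = C1 - y*log(-y) + y


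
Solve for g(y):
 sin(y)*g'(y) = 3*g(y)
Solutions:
 g(y) = C1*(cos(y) - 1)^(3/2)/(cos(y) + 1)^(3/2)


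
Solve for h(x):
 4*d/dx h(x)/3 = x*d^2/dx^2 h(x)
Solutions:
 h(x) = C1 + C2*x^(7/3)


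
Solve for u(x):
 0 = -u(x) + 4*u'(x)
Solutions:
 u(x) = C1*exp(x/4)


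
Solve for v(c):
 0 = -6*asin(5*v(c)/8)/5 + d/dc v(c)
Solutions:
 Integral(1/asin(5*_y/8), (_y, v(c))) = C1 + 6*c/5


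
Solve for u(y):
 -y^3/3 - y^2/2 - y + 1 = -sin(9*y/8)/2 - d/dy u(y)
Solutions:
 u(y) = C1 + y^4/12 + y^3/6 + y^2/2 - y + 4*cos(9*y/8)/9


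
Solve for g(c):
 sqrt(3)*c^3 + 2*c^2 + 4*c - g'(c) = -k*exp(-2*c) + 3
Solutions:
 g(c) = C1 + sqrt(3)*c^4/4 + 2*c^3/3 + 2*c^2 - 3*c - k*exp(-2*c)/2


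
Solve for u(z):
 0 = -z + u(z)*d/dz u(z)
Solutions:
 u(z) = -sqrt(C1 + z^2)
 u(z) = sqrt(C1 + z^2)


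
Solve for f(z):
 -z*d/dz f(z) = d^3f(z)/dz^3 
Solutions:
 f(z) = C1 + Integral(C2*airyai(-z) + C3*airybi(-z), z)


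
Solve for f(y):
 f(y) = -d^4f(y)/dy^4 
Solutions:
 f(y) = (C1*sin(sqrt(2)*y/2) + C2*cos(sqrt(2)*y/2))*exp(-sqrt(2)*y/2) + (C3*sin(sqrt(2)*y/2) + C4*cos(sqrt(2)*y/2))*exp(sqrt(2)*y/2)


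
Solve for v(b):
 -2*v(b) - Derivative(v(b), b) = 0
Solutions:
 v(b) = C1*exp(-2*b)


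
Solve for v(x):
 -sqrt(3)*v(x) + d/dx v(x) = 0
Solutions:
 v(x) = C1*exp(sqrt(3)*x)


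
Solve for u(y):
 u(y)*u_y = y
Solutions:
 u(y) = -sqrt(C1 + y^2)
 u(y) = sqrt(C1 + y^2)


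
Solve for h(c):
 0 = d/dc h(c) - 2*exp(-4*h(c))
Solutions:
 h(c) = log(-I*(C1 + 8*c)^(1/4))
 h(c) = log(I*(C1 + 8*c)^(1/4))
 h(c) = log(-(C1 + 8*c)^(1/4))
 h(c) = log(C1 + 8*c)/4


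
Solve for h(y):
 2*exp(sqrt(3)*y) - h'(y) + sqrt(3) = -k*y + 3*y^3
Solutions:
 h(y) = C1 + k*y^2/2 - 3*y^4/4 + sqrt(3)*y + 2*sqrt(3)*exp(sqrt(3)*y)/3


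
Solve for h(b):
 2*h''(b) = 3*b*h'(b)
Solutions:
 h(b) = C1 + C2*erfi(sqrt(3)*b/2)


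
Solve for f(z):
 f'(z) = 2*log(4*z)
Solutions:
 f(z) = C1 + 2*z*log(z) - 2*z + z*log(16)


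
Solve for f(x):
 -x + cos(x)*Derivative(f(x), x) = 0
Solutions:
 f(x) = C1 + Integral(x/cos(x), x)


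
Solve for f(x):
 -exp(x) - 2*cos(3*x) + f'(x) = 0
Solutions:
 f(x) = C1 + exp(x) + 2*sin(3*x)/3


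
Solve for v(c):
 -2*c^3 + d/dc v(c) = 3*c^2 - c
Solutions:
 v(c) = C1 + c^4/2 + c^3 - c^2/2


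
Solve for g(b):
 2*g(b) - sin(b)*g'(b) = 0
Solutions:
 g(b) = C1*(cos(b) - 1)/(cos(b) + 1)


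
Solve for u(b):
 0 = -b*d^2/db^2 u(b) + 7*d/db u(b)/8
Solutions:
 u(b) = C1 + C2*b^(15/8)


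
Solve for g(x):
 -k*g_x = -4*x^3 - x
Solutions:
 g(x) = C1 + x^4/k + x^2/(2*k)


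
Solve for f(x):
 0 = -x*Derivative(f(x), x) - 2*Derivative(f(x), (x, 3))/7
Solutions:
 f(x) = C1 + Integral(C2*airyai(-2^(2/3)*7^(1/3)*x/2) + C3*airybi(-2^(2/3)*7^(1/3)*x/2), x)


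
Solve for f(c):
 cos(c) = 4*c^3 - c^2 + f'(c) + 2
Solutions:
 f(c) = C1 - c^4 + c^3/3 - 2*c + sin(c)


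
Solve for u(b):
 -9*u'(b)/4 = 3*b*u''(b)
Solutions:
 u(b) = C1 + C2*b^(1/4)


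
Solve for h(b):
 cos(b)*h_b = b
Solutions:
 h(b) = C1 + Integral(b/cos(b), b)


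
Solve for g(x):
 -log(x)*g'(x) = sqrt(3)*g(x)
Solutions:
 g(x) = C1*exp(-sqrt(3)*li(x))


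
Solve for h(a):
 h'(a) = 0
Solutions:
 h(a) = C1


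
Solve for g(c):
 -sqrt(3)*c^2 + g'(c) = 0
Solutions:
 g(c) = C1 + sqrt(3)*c^3/3


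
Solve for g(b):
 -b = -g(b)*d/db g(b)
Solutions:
 g(b) = -sqrt(C1 + b^2)
 g(b) = sqrt(C1 + b^2)


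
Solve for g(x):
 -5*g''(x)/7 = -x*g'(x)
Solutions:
 g(x) = C1 + C2*erfi(sqrt(70)*x/10)


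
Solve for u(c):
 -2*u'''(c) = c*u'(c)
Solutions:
 u(c) = C1 + Integral(C2*airyai(-2^(2/3)*c/2) + C3*airybi(-2^(2/3)*c/2), c)


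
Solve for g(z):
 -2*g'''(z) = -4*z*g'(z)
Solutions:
 g(z) = C1 + Integral(C2*airyai(2^(1/3)*z) + C3*airybi(2^(1/3)*z), z)


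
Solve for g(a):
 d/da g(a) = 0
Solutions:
 g(a) = C1


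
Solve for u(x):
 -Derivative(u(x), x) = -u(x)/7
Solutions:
 u(x) = C1*exp(x/7)


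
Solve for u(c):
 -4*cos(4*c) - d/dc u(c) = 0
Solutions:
 u(c) = C1 - sin(4*c)


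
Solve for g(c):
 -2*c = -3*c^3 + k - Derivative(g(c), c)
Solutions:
 g(c) = C1 - 3*c^4/4 + c^2 + c*k


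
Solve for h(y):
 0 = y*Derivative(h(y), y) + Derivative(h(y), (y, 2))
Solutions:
 h(y) = C1 + C2*erf(sqrt(2)*y/2)


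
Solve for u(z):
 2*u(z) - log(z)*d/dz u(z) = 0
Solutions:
 u(z) = C1*exp(2*li(z))


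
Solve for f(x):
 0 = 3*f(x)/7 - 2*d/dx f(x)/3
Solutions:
 f(x) = C1*exp(9*x/14)


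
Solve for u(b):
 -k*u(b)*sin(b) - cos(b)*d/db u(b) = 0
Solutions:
 u(b) = C1*exp(k*log(cos(b)))


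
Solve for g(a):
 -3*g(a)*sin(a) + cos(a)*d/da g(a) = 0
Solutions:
 g(a) = C1/cos(a)^3


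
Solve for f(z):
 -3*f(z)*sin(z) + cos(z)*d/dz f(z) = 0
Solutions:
 f(z) = C1/cos(z)^3


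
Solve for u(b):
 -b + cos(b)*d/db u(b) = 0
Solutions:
 u(b) = C1 + Integral(b/cos(b), b)


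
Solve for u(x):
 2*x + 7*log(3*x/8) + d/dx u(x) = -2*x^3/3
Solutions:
 u(x) = C1 - x^4/6 - x^2 - 7*x*log(x) + x*log(2097152/2187) + 7*x


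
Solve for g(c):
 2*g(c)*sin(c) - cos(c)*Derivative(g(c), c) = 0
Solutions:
 g(c) = C1/cos(c)^2


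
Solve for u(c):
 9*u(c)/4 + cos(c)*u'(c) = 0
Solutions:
 u(c) = C1*(sin(c) - 1)^(9/8)/(sin(c) + 1)^(9/8)


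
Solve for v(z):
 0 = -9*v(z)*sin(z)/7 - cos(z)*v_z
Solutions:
 v(z) = C1*cos(z)^(9/7)


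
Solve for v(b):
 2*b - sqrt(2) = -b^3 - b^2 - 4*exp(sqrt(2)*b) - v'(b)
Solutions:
 v(b) = C1 - b^4/4 - b^3/3 - b^2 + sqrt(2)*b - 2*sqrt(2)*exp(sqrt(2)*b)


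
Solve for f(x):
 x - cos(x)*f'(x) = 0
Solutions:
 f(x) = C1 + Integral(x/cos(x), x)


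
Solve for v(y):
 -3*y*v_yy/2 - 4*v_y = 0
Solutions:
 v(y) = C1 + C2/y^(5/3)


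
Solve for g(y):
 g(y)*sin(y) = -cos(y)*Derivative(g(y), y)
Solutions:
 g(y) = C1*cos(y)


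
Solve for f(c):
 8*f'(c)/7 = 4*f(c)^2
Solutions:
 f(c) = -2/(C1 + 7*c)


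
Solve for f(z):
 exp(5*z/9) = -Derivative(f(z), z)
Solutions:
 f(z) = C1 - 9*exp(5*z/9)/5


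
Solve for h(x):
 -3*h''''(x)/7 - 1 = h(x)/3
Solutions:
 h(x) = (C1*sin(sqrt(6)*7^(1/4)*x/6) + C2*cos(sqrt(6)*7^(1/4)*x/6))*exp(-sqrt(6)*7^(1/4)*x/6) + (C3*sin(sqrt(6)*7^(1/4)*x/6) + C4*cos(sqrt(6)*7^(1/4)*x/6))*exp(sqrt(6)*7^(1/4)*x/6) - 3


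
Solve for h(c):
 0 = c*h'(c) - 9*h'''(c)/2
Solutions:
 h(c) = C1 + Integral(C2*airyai(6^(1/3)*c/3) + C3*airybi(6^(1/3)*c/3), c)


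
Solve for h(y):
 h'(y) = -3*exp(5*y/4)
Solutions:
 h(y) = C1 - 12*exp(5*y/4)/5


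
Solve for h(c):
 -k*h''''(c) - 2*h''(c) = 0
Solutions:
 h(c) = C1 + C2*c + C3*exp(-sqrt(2)*c*sqrt(-1/k)) + C4*exp(sqrt(2)*c*sqrt(-1/k))


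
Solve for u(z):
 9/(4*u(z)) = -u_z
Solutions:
 u(z) = -sqrt(C1 - 18*z)/2
 u(z) = sqrt(C1 - 18*z)/2


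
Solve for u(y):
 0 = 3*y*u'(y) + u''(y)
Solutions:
 u(y) = C1 + C2*erf(sqrt(6)*y/2)


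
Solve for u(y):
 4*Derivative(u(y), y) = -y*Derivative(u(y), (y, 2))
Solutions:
 u(y) = C1 + C2/y^3


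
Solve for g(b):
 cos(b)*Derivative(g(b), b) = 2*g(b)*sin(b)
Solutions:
 g(b) = C1/cos(b)^2


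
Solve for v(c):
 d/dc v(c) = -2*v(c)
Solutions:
 v(c) = C1*exp(-2*c)


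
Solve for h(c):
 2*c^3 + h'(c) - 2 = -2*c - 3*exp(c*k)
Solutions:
 h(c) = C1 - c^4/2 - c^2 + 2*c - 3*exp(c*k)/k


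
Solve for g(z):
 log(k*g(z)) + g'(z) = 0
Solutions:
 li(k*g(z))/k = C1 - z


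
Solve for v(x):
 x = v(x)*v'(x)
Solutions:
 v(x) = -sqrt(C1 + x^2)
 v(x) = sqrt(C1 + x^2)


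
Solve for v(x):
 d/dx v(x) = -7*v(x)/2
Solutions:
 v(x) = C1*exp(-7*x/2)


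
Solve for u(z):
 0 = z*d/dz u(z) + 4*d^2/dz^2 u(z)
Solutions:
 u(z) = C1 + C2*erf(sqrt(2)*z/4)


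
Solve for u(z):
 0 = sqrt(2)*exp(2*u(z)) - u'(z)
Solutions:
 u(z) = log(-sqrt(-1/(C1 + sqrt(2)*z))) - log(2)/2
 u(z) = log(-1/(C1 + sqrt(2)*z))/2 - log(2)/2


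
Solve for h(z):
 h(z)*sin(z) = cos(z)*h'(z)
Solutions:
 h(z) = C1/cos(z)


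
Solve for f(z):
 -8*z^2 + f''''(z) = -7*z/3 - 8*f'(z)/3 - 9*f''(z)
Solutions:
 f(z) = C1 + C2*exp(3^(1/3)*z*(-9/(4 + sqrt(259))^(1/3) + 3^(1/3)*(4 + sqrt(259))^(1/3))/6)*sin(3^(1/6)*z*(3*3^(2/3)/(4 + sqrt(259))^(1/3) + (4 + sqrt(259))^(1/3))/2) + C3*exp(3^(1/3)*z*(-9/(4 + sqrt(259))^(1/3) + 3^(1/3)*(4 + sqrt(259))^(1/3))/6)*cos(3^(1/6)*z*(3*3^(2/3)/(4 + sqrt(259))^(1/3) + (4 + sqrt(259))^(1/3))/2) + C4*exp(3^(1/3)*z*(-3^(1/3)*(4 + sqrt(259))^(1/3)/3 + 3/(4 + sqrt(259))^(1/3))) + z^3 - 169*z^2/16 + 4563*z/64


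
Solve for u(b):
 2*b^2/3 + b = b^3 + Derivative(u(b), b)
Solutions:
 u(b) = C1 - b^4/4 + 2*b^3/9 + b^2/2


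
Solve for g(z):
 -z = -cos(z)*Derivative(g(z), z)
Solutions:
 g(z) = C1 + Integral(z/cos(z), z)


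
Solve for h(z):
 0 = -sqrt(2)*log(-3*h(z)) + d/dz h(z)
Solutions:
 -sqrt(2)*Integral(1/(log(-_y) + log(3)), (_y, h(z)))/2 = C1 - z


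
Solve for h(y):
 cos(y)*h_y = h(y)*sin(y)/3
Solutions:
 h(y) = C1/cos(y)^(1/3)


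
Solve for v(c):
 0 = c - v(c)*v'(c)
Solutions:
 v(c) = -sqrt(C1 + c^2)
 v(c) = sqrt(C1 + c^2)


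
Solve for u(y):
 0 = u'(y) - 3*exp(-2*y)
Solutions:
 u(y) = C1 - 3*exp(-2*y)/2


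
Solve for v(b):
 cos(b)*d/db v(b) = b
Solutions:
 v(b) = C1 + Integral(b/cos(b), b)


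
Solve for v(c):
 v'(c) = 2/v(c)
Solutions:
 v(c) = -sqrt(C1 + 4*c)
 v(c) = sqrt(C1 + 4*c)


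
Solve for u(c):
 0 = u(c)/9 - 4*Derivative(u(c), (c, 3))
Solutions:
 u(c) = C3*exp(6^(1/3)*c/6) + (C1*sin(2^(1/3)*3^(5/6)*c/12) + C2*cos(2^(1/3)*3^(5/6)*c/12))*exp(-6^(1/3)*c/12)


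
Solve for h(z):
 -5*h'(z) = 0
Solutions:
 h(z) = C1


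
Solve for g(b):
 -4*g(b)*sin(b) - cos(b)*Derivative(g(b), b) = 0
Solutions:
 g(b) = C1*cos(b)^4


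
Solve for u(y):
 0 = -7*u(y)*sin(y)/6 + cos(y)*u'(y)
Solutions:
 u(y) = C1/cos(y)^(7/6)


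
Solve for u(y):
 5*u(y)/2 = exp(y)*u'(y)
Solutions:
 u(y) = C1*exp(-5*exp(-y)/2)


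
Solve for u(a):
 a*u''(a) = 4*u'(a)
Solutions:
 u(a) = C1 + C2*a^5


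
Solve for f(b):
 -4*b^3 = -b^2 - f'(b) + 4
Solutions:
 f(b) = C1 + b^4 - b^3/3 + 4*b


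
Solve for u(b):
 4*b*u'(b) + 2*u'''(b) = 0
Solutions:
 u(b) = C1 + Integral(C2*airyai(-2^(1/3)*b) + C3*airybi(-2^(1/3)*b), b)


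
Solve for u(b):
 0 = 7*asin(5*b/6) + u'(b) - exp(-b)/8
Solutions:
 u(b) = C1 - 7*b*asin(5*b/6) - 7*sqrt(36 - 25*b^2)/5 - exp(-b)/8


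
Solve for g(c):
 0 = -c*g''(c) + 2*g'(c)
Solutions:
 g(c) = C1 + C2*c^3


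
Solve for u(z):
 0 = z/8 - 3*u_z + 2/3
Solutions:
 u(z) = C1 + z^2/48 + 2*z/9


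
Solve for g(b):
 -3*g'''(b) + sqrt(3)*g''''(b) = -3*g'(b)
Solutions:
 g(b) = C1 + C2*exp(b*(2*2^(1/3)*3^(2/3)/(3*sqrt(15) + 7*sqrt(3))^(1/3) + 2^(2/3)*3^(1/3)*(3*sqrt(15) + 7*sqrt(3))^(1/3) + 4*sqrt(3))/12)*sin(2^(1/3)*3^(1/6)*b*(-2^(1/3)*3^(2/3)*(3*sqrt(15) + 7*sqrt(3))^(1/3) + 6/(3*sqrt(15) + 7*sqrt(3))^(1/3))/12) + C3*exp(b*(2*2^(1/3)*3^(2/3)/(3*sqrt(15) + 7*sqrt(3))^(1/3) + 2^(2/3)*3^(1/3)*(3*sqrt(15) + 7*sqrt(3))^(1/3) + 4*sqrt(3))/12)*cos(2^(1/3)*3^(1/6)*b*(-2^(1/3)*3^(2/3)*(3*sqrt(15) + 7*sqrt(3))^(1/3) + 6/(3*sqrt(15) + 7*sqrt(3))^(1/3))/12) + C4*exp(b*(-2^(2/3)*3^(1/3)*(3*sqrt(15) + 7*sqrt(3))^(1/3) - 2*2^(1/3)*3^(2/3)/(3*sqrt(15) + 7*sqrt(3))^(1/3) + 2*sqrt(3))/6)
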